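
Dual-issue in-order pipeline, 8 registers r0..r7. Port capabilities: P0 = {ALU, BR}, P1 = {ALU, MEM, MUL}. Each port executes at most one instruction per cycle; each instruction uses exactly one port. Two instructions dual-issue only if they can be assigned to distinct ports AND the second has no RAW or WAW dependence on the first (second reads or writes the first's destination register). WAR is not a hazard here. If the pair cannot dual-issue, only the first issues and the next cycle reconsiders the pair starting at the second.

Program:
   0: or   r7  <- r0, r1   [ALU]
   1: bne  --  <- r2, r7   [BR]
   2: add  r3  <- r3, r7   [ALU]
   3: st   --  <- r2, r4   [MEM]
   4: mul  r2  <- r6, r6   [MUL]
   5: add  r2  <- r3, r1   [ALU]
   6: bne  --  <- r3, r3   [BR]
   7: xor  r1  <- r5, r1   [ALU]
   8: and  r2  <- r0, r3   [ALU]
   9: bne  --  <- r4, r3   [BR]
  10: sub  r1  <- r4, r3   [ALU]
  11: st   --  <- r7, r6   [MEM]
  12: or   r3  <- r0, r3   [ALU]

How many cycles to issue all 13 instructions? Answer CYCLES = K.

[0] i0  or.ALU  -- RAW r7
[1] i1/i2  bne.BR+add.ALU  -- 2-wide
[2] i3  st.MEM  -- no-port MEM/MUL
[3] i4  mul.MUL  -- WAW r2
[4] i5/i6  add.ALU+bne.BR  -- 2-wide
[5] i7/i8  xor.ALU+and.ALU  -- 2-wide
[6] i9/i10  bne.BR+sub.ALU  -- 2-wide
[7] i11/i12  st.MEM+or.ALU  -- 2-wide

CYCLES = 8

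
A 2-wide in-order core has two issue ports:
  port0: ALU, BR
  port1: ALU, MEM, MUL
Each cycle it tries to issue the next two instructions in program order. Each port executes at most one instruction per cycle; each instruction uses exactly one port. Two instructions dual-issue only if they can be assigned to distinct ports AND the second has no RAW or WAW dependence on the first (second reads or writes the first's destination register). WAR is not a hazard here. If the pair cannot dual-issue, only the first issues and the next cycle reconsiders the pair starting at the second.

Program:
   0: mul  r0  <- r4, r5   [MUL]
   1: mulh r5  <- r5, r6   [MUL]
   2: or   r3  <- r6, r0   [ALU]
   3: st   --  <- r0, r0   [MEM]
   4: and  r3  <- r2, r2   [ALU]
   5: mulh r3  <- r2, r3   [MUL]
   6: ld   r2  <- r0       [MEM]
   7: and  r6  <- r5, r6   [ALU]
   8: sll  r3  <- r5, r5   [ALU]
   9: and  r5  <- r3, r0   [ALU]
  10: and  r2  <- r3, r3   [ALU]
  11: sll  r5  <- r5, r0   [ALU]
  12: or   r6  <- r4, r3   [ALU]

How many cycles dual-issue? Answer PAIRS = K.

  cy0 -> i0 (mul) no-port MUL/MUL
  cy1 -> i1/i2 (mulh+or) dual
  cy2 -> i3/i4 (st+and) dual
  cy3 -> i5 (mulh) no-port MUL/MEM
  cy4 -> i6/i7 (ld+and) dual
  cy5 -> i8 (sll) RAW r3
  cy6 -> i9/i10 (and+and) dual
  cy7 -> i11/i12 (sll+or) dual

PAIRS = 5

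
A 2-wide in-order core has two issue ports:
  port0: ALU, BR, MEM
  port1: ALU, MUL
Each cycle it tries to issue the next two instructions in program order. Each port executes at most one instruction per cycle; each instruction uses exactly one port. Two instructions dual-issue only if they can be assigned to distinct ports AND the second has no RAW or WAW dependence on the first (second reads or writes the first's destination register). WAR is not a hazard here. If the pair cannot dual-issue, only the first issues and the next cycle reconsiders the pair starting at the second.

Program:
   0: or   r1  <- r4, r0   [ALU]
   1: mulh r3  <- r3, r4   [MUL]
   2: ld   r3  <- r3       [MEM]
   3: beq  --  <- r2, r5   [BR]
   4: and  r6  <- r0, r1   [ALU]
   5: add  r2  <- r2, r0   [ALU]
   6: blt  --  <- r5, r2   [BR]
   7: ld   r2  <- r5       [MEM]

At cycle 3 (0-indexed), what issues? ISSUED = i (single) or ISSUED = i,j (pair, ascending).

ISSUED = 5

c0: i0&i1 or.ALU mulh.MUL  pair
c1: i2 ld.MEM  no-port MEM/BR
c2: i3&i4 beq.BR and.ALU  pair
c3: i5 add.ALU  RAW r2
c4: i6 blt.BR  no-port BR/MEM
c5: i7 ld.MEM  tail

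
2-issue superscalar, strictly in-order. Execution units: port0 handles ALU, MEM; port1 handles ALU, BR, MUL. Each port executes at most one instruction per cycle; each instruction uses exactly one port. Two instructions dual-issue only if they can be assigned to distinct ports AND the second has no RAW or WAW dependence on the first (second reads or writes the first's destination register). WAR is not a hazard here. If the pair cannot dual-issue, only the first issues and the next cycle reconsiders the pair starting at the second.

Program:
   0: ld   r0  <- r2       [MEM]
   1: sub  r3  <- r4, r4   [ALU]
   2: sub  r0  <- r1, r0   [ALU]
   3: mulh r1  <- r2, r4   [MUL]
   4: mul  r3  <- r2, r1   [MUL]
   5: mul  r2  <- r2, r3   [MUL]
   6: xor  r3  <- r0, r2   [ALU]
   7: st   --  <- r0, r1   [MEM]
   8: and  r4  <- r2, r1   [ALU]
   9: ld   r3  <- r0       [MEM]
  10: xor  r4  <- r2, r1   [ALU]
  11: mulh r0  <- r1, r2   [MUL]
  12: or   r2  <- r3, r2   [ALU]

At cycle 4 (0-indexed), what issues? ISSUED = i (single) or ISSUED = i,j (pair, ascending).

ISSUED = 6,7

#0 head=0: ld.MEM sub.ALU i0,i1 2-wide
#1 head=2: sub.ALU mulh.MUL i2,i3 2-wide
#2 head=4: mul.MUL i4 no-port MUL/MUL
#3 head=5: mul.MUL i5 RAW r2
#4 head=6: xor.ALU st.MEM i6,i7 2-wide
#5 head=8: and.ALU ld.MEM i8,i9 2-wide
#6 head=10: xor.ALU mulh.MUL i10,i11 2-wide
#7 head=12: or.ALU i12 tail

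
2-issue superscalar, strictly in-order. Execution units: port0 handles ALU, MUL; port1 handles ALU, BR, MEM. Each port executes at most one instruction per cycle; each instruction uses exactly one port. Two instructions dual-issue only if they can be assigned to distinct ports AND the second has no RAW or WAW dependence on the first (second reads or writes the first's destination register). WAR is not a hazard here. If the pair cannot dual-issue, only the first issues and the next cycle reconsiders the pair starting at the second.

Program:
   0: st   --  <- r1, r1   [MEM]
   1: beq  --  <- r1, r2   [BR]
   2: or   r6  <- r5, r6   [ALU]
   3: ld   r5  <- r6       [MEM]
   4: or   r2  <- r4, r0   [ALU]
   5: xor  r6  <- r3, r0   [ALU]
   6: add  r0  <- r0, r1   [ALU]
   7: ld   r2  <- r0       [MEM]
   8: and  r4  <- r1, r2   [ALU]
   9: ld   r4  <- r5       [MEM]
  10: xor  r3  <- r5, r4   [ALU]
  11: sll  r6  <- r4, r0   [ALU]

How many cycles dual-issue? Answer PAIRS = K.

PAIRS = 4

  cy0 -> i0 (st.MEM) no-port MEM/BR
  cy1 -> i1/i2 (beq.BR+or.ALU) pair
  cy2 -> i3/i4 (ld.MEM+or.ALU) pair
  cy3 -> i5/i6 (xor.ALU+add.ALU) pair
  cy4 -> i7 (ld.MEM) RAW r2
  cy5 -> i8 (and.ALU) WAW r4
  cy6 -> i9 (ld.MEM) RAW r4
  cy7 -> i10/i11 (xor.ALU+sll.ALU) pair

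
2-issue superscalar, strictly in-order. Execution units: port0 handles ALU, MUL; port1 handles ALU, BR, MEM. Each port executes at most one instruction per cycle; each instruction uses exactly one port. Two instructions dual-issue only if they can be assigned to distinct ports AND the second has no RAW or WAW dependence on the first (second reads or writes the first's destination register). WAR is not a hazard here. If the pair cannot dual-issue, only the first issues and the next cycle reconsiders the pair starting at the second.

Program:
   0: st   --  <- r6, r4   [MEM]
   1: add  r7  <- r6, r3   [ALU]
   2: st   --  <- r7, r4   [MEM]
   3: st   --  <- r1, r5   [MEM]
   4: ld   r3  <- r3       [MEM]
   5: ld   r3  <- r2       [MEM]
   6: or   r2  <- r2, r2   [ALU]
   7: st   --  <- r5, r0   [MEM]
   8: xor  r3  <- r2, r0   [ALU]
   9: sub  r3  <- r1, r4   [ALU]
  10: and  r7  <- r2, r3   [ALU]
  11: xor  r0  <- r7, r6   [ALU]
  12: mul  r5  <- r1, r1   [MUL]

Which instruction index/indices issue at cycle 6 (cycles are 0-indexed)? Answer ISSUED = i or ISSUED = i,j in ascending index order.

0. st.MEM;add.ALU @i0/i1  | pair
1. st.MEM @i2  | no-port MEM/MEM
2. st.MEM @i3  | no-port MEM/MEM
3. ld.MEM @i4  | no-port MEM/MEM
4. ld.MEM;or.ALU @i5/i6  | pair
5. st.MEM;xor.ALU @i7/i8  | pair
6. sub.ALU @i9  | RAW r3
7. and.ALU @i10  | RAW r7
8. xor.ALU;mul.MUL @i11/i12  | pair

ISSUED = 9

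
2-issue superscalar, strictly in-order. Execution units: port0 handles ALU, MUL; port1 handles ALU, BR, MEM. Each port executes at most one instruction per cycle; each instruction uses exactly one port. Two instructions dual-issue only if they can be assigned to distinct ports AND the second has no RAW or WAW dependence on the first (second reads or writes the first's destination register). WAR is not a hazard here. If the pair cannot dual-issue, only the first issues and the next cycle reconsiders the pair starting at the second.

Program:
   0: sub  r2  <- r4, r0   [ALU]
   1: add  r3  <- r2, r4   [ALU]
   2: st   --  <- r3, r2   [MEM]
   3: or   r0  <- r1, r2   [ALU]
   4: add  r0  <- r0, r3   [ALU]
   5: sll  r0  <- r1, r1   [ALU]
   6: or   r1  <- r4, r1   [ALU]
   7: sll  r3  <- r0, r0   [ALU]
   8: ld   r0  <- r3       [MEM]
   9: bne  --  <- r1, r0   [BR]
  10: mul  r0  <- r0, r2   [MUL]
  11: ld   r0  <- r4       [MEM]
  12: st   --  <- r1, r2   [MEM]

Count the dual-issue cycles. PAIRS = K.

[0] i0  sub  -- RAW r2
[1] i1  add  -- RAW r3
[2] i2/i3  st;or  -- 2-wide
[3] i4  add  -- WAW r0
[4] i5/i6  sll;or  -- 2-wide
[5] i7  sll  -- RAW r3
[6] i8  ld  -- no-port MEM/BR
[7] i9/i10  bne;mul  -- 2-wide
[8] i11  ld  -- no-port MEM/MEM
[9] i12  st  -- tail

PAIRS = 3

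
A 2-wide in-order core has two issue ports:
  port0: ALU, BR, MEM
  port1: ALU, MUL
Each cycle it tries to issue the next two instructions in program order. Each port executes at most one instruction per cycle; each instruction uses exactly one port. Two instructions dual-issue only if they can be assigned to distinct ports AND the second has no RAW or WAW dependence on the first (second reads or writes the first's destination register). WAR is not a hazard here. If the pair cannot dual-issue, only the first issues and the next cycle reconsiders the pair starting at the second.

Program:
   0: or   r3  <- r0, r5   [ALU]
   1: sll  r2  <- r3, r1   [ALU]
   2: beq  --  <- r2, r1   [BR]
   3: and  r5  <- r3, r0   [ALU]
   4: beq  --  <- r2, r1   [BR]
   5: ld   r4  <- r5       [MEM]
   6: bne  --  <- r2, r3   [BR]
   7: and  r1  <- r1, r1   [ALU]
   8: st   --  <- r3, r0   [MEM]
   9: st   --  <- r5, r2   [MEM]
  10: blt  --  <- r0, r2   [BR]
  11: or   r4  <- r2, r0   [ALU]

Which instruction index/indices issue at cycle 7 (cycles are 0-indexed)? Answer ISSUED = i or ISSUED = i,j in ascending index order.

ISSUED = 9

#0 head=0: or.ALU i0 RAW r3
#1 head=1: sll.ALU i1 RAW r2
#2 head=2: beq.BR;and.ALU i2+i3 dual
#3 head=4: beq.BR i4 no-port BR/MEM
#4 head=5: ld.MEM i5 no-port MEM/BR
#5 head=6: bne.BR;and.ALU i6+i7 dual
#6 head=8: st.MEM i8 no-port MEM/MEM
#7 head=9: st.MEM i9 no-port MEM/BR
#8 head=10: blt.BR;or.ALU i10+i11 dual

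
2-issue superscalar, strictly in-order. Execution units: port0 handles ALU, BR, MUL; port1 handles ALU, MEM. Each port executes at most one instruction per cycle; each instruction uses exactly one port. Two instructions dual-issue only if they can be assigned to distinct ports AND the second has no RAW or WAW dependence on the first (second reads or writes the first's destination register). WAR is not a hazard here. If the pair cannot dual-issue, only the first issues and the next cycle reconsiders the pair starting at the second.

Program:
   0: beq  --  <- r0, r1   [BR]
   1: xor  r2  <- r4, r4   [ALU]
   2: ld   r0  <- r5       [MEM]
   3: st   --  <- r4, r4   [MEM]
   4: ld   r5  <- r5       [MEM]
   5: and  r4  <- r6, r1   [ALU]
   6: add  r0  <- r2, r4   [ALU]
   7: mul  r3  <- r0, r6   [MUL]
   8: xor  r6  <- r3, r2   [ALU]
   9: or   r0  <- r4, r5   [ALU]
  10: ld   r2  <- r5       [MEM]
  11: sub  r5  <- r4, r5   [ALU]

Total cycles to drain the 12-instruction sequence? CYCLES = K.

CYCLES = 8

[0] i0,i1  beq xor  -- pair
[1] i2  ld  -- no-port MEM/MEM
[2] i3  st  -- no-port MEM/MEM
[3] i4,i5  ld and  -- pair
[4] i6  add  -- RAW r0
[5] i7  mul  -- RAW r3
[6] i8,i9  xor or  -- pair
[7] i10,i11  ld sub  -- pair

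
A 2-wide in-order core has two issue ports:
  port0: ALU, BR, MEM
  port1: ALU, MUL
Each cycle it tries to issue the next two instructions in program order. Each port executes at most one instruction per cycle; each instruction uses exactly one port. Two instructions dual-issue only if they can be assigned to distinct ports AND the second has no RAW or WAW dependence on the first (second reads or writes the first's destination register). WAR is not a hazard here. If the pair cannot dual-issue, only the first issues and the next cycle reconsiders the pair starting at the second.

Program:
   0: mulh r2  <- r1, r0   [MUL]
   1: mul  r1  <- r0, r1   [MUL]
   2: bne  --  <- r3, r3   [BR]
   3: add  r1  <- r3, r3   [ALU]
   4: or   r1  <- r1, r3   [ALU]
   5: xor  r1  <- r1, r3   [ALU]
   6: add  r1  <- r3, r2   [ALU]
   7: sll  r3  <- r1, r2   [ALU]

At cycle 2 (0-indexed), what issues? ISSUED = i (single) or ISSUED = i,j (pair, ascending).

t=0 i0:mulh.MUL ; no-port MUL/MUL
t=1 i1,i2:mul.MUL+bne.BR ; 2-wide
t=2 i3:add.ALU ; RAW+WAW r1
t=3 i4:or.ALU ; RAW+WAW r1
t=4 i5:xor.ALU ; WAW r1
t=5 i6:add.ALU ; RAW r1
t=6 i7:sll.ALU ; tail

ISSUED = 3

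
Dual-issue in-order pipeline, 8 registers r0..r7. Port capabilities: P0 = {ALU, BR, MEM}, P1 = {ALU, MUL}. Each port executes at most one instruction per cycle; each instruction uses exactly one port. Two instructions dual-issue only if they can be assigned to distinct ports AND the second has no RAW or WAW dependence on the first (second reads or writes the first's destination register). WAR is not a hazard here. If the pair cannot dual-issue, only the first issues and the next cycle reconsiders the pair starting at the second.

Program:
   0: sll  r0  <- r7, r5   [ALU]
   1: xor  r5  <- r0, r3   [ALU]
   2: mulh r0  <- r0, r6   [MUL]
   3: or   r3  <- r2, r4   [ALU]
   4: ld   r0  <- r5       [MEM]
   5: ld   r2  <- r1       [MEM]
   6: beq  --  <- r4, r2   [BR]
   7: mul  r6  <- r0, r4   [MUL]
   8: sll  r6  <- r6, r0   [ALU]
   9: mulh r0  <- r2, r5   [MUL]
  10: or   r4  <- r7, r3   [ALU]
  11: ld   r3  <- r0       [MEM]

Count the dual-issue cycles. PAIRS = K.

PAIRS = 5

c0: i0 sll  RAW r0
c1: i1,i2 xor/mulh  pair
c2: i3,i4 or/ld  pair
c3: i5 ld  no-port MEM/BR
c4: i6,i7 beq/mul  pair
c5: i8,i9 sll/mulh  pair
c6: i10,i11 or/ld  pair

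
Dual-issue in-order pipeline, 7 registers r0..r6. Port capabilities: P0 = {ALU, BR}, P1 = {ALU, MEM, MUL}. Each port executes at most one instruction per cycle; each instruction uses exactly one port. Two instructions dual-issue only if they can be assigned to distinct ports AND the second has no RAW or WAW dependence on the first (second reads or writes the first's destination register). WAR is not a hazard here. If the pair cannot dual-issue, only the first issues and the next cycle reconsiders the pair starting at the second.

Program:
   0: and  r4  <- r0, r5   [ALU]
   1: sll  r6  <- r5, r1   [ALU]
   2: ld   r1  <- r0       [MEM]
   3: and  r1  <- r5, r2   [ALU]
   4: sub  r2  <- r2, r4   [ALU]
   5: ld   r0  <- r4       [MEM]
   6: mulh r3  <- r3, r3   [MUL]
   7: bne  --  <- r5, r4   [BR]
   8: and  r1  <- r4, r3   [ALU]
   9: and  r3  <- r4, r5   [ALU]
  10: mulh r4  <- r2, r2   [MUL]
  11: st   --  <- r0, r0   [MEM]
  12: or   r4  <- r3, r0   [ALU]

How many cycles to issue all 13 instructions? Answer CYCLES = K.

c0: i0/i1 and/sll  dual
c1: i2 ld  WAW r1
c2: i3/i4 and/sub  dual
c3: i5 ld  no-port MEM/MUL
c4: i6/i7 mulh/bne  dual
c5: i8/i9 and/and  dual
c6: i10 mulh  no-port MUL/MEM
c7: i11/i12 st/or  dual

CYCLES = 8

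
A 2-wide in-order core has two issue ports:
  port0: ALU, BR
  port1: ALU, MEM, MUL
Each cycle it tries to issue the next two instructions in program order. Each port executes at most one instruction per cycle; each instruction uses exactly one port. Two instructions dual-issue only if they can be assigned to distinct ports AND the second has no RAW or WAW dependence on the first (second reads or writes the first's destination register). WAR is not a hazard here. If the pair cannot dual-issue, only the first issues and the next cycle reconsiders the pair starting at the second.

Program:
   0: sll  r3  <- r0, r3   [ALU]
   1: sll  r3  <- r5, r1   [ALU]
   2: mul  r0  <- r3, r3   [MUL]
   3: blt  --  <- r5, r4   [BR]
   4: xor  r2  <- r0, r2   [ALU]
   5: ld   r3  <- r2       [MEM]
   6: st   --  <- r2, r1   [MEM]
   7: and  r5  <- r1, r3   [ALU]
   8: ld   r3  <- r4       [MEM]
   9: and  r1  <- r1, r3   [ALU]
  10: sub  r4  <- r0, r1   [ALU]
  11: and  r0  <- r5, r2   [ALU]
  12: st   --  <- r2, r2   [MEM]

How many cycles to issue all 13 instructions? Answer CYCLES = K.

CYCLES = 10

[0] i0  sll  -- WAW r3
[1] i1  sll  -- RAW r3
[2] i2/i3  mul;blt  -- 2-wide
[3] i4  xor  -- RAW r2
[4] i5  ld  -- no-port MEM/MEM
[5] i6/i7  st;and  -- 2-wide
[6] i8  ld  -- RAW r3
[7] i9  and  -- RAW r1
[8] i10/i11  sub;and  -- 2-wide
[9] i12  st  -- tail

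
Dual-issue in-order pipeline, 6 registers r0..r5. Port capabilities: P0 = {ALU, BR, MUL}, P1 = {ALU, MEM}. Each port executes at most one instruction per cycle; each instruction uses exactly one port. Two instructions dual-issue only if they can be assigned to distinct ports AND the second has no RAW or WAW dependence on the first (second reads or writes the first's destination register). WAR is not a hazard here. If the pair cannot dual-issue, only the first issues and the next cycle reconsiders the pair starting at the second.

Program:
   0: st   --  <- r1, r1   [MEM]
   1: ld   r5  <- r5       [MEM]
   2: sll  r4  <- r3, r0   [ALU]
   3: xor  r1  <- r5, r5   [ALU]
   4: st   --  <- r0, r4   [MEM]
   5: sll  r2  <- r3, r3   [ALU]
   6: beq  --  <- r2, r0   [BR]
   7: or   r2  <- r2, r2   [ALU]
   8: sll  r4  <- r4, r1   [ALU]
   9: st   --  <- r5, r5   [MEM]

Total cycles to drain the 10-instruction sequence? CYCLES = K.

CYCLES = 6

#0 head=0: st i0 no-port MEM/MEM
#1 head=1: ld+sll i1+i2 2-wide
#2 head=3: xor+st i3+i4 2-wide
#3 head=5: sll i5 RAW r2
#4 head=6: beq+or i6+i7 2-wide
#5 head=8: sll+st i8+i9 2-wide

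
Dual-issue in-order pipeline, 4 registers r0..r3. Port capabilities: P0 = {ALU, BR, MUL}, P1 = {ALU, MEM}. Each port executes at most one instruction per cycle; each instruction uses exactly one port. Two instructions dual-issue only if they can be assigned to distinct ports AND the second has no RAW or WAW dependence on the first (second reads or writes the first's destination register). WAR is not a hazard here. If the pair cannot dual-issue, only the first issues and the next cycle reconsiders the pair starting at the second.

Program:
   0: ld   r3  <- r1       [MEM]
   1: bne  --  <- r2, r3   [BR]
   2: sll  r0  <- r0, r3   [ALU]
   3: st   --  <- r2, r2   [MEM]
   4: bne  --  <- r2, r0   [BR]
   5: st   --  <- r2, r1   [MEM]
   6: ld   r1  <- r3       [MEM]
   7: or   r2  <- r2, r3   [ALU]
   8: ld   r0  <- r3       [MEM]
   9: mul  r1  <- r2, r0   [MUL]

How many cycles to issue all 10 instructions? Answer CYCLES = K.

  cy0 -> i0 (ld.MEM) RAW r3
  cy1 -> i1+i2 (bne.BR+sll.ALU) 2-wide
  cy2 -> i3+i4 (st.MEM+bne.BR) 2-wide
  cy3 -> i5 (st.MEM) no-port MEM/MEM
  cy4 -> i6+i7 (ld.MEM+or.ALU) 2-wide
  cy5 -> i8 (ld.MEM) RAW r0
  cy6 -> i9 (mul.MUL) tail

CYCLES = 7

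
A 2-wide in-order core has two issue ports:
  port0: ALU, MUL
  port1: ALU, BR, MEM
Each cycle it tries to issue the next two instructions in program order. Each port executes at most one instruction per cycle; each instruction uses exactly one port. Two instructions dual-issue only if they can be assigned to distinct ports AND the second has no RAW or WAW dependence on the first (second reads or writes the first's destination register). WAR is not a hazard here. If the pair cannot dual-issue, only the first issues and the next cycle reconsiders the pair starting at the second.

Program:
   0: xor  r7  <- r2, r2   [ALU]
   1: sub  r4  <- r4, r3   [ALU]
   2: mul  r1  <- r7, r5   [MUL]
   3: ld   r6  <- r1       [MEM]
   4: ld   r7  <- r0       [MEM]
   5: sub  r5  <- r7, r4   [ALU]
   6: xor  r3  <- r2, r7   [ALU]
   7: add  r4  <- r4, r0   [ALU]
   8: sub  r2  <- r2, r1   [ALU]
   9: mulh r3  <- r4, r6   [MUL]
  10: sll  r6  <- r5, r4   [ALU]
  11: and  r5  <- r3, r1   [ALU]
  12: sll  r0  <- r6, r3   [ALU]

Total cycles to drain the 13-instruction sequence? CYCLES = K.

CYCLES = 8

0. xor;sub @i0+i1  | dual
1. mul @i2  | RAW r1
2. ld @i3  | no-port MEM/MEM
3. ld @i4  | RAW r7
4. sub;xor @i5+i6  | dual
5. add;sub @i7+i8  | dual
6. mulh;sll @i9+i10  | dual
7. and;sll @i11+i12  | dual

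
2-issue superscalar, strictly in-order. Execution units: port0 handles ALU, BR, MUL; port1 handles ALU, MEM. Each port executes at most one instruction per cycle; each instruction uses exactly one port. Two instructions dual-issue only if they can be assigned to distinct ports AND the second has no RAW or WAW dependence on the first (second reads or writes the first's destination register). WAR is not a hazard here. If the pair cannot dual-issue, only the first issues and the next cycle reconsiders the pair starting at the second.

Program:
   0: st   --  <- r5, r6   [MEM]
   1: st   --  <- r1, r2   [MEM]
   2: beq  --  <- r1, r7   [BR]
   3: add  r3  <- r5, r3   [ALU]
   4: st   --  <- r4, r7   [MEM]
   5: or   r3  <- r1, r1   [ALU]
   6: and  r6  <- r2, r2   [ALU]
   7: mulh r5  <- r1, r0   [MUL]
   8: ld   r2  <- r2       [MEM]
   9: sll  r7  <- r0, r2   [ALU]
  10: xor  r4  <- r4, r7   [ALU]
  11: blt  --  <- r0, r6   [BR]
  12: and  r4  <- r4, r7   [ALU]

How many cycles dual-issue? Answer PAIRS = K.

PAIRS = 5

#0 head=0: st.MEM i0 no-port MEM/MEM
#1 head=1: st.MEM+beq.BR i1+i2 2-wide
#2 head=3: add.ALU+st.MEM i3+i4 2-wide
#3 head=5: or.ALU+and.ALU i5+i6 2-wide
#4 head=7: mulh.MUL+ld.MEM i7+i8 2-wide
#5 head=9: sll.ALU i9 RAW r7
#6 head=10: xor.ALU+blt.BR i10+i11 2-wide
#7 head=12: and.ALU i12 tail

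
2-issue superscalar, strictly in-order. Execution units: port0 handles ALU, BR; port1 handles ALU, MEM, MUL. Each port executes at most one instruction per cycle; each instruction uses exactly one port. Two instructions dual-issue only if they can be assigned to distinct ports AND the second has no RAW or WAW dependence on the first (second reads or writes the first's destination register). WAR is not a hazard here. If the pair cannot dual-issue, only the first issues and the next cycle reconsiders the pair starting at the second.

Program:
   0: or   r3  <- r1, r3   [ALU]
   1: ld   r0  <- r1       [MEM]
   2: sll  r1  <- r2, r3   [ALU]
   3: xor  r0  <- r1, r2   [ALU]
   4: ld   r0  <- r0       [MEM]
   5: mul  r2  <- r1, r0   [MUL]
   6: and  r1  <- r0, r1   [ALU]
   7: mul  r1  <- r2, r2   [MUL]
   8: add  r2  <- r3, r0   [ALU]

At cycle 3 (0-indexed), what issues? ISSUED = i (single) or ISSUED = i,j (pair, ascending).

ISSUED = 4

  cy0 -> i0/i1 (or.ALU/ld.MEM) dual
  cy1 -> i2 (sll.ALU) RAW r1
  cy2 -> i3 (xor.ALU) RAW+WAW r0
  cy3 -> i4 (ld.MEM) no-port MEM/MUL
  cy4 -> i5/i6 (mul.MUL/and.ALU) dual
  cy5 -> i7/i8 (mul.MUL/add.ALU) dual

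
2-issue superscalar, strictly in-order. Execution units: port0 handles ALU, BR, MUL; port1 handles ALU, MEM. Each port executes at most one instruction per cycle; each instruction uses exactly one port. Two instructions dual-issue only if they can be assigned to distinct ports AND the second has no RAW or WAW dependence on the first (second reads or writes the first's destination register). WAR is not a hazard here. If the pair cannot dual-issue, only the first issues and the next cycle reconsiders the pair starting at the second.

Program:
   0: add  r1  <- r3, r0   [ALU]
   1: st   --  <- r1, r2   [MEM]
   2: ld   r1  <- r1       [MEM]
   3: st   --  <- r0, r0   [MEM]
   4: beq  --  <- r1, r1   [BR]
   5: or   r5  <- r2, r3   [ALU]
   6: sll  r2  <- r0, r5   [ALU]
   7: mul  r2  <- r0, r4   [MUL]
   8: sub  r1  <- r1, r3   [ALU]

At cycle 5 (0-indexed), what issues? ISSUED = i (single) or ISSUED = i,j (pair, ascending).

c0: i0 add.ALU  RAW r1
c1: i1 st.MEM  no-port MEM/MEM
c2: i2 ld.MEM  no-port MEM/MEM
c3: i3+i4 st.MEM/beq.BR  2-wide
c4: i5 or.ALU  RAW r5
c5: i6 sll.ALU  WAW r2
c6: i7+i8 mul.MUL/sub.ALU  2-wide

ISSUED = 6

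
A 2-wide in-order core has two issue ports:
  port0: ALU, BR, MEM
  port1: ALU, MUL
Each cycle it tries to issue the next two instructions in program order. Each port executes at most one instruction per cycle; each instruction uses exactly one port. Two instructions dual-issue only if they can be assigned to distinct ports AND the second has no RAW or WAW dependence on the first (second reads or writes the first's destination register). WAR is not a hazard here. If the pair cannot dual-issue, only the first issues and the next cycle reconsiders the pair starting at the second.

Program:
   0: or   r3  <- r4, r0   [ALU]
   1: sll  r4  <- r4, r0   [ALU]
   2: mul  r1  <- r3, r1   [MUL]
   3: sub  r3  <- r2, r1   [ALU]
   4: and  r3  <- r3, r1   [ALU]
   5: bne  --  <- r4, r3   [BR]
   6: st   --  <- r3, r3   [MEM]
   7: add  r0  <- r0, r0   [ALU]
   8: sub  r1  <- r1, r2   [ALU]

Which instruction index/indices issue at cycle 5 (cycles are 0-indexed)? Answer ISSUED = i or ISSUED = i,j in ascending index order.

#0 head=0: or.ALU+sll.ALU i0+i1 pair
#1 head=2: mul.MUL i2 RAW r1
#2 head=3: sub.ALU i3 RAW+WAW r3
#3 head=4: and.ALU i4 RAW r3
#4 head=5: bne.BR i5 no-port BR/MEM
#5 head=6: st.MEM+add.ALU i6+i7 pair
#6 head=8: sub.ALU i8 tail

ISSUED = 6,7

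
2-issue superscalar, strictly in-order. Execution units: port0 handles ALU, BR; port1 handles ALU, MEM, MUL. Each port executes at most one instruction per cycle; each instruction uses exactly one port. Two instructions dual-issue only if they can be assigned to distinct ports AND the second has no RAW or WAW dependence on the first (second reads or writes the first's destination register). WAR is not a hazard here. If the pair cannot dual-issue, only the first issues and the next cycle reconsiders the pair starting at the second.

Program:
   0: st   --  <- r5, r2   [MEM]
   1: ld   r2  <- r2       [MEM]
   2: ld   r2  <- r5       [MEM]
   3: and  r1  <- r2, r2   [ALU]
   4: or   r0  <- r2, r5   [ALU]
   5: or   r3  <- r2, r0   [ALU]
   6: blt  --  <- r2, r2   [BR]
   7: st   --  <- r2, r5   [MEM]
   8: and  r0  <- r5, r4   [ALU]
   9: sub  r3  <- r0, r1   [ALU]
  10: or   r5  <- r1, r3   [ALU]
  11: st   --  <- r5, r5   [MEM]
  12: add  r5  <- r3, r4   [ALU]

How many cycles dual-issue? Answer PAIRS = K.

PAIRS = 4

c0: i0 st.MEM  no-port MEM/MEM
c1: i1 ld.MEM  no-port MEM/MEM
c2: i2 ld.MEM  RAW r2
c3: i3/i4 and.ALU/or.ALU  2-wide
c4: i5/i6 or.ALU/blt.BR  2-wide
c5: i7/i8 st.MEM/and.ALU  2-wide
c6: i9 sub.ALU  RAW r3
c7: i10 or.ALU  RAW r5
c8: i11/i12 st.MEM/add.ALU  2-wide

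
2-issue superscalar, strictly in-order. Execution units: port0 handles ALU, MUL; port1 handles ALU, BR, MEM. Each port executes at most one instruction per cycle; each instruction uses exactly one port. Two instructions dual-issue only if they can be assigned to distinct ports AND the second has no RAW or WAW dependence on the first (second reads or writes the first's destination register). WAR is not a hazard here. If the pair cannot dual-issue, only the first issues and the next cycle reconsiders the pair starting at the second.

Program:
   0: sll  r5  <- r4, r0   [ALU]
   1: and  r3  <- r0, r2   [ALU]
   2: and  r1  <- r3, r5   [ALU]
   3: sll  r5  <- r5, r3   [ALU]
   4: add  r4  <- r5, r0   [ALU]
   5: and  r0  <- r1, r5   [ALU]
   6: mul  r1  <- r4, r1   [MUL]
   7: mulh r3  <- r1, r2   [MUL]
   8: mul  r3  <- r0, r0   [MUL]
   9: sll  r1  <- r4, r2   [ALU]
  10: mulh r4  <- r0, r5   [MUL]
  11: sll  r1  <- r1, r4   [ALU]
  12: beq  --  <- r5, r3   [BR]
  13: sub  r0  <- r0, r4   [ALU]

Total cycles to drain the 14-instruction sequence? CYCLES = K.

CYCLES = 9

[0] i0,i1  sll;and  -- 2-wide
[1] i2,i3  and;sll  -- 2-wide
[2] i4,i5  add;and  -- 2-wide
[3] i6  mul  -- no-port MUL/MUL
[4] i7  mulh  -- no-port MUL/MUL
[5] i8,i9  mul;sll  -- 2-wide
[6] i10  mulh  -- RAW r4
[7] i11,i12  sll;beq  -- 2-wide
[8] i13  sub  -- tail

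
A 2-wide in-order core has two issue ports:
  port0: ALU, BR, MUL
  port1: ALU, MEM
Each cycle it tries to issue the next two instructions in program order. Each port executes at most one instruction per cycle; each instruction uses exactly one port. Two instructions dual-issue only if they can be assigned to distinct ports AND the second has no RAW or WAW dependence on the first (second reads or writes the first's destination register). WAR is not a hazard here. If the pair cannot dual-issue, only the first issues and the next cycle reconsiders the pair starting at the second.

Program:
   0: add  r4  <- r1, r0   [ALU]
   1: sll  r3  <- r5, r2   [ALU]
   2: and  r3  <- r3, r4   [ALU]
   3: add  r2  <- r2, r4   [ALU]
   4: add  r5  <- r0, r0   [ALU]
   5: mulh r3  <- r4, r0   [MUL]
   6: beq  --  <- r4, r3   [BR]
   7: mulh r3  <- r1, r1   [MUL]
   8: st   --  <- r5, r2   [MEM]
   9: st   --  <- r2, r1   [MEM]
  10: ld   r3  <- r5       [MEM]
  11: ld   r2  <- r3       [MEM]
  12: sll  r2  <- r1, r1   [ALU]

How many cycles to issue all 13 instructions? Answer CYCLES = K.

c0: i0,i1 add/sll  dual
c1: i2,i3 and/add  dual
c2: i4,i5 add/mulh  dual
c3: i6 beq  no-port BR/MUL
c4: i7,i8 mulh/st  dual
c5: i9 st  no-port MEM/MEM
c6: i10 ld  no-port MEM/MEM
c7: i11 ld  WAW r2
c8: i12 sll  tail

CYCLES = 9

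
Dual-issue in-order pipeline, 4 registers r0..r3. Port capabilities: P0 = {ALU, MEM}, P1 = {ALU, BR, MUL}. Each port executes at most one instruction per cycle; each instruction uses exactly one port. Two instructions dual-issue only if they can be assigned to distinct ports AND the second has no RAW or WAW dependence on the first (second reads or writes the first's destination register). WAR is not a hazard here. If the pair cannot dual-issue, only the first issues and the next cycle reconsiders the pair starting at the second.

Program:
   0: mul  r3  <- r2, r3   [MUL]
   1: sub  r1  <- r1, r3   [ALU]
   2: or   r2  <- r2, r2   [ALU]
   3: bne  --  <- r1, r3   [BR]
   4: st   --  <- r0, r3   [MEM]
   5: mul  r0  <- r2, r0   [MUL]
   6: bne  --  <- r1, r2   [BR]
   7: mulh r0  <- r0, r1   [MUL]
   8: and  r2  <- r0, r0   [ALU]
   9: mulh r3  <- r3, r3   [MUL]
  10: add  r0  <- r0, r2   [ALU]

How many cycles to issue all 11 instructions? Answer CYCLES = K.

#0 head=0: mul.MUL i0 RAW r3
#1 head=1: sub.ALU;or.ALU i1,i2 2-wide
#2 head=3: bne.BR;st.MEM i3,i4 2-wide
#3 head=5: mul.MUL i5 no-port MUL/BR
#4 head=6: bne.BR i6 no-port BR/MUL
#5 head=7: mulh.MUL i7 RAW r0
#6 head=8: and.ALU;mulh.MUL i8,i9 2-wide
#7 head=10: add.ALU i10 tail

CYCLES = 8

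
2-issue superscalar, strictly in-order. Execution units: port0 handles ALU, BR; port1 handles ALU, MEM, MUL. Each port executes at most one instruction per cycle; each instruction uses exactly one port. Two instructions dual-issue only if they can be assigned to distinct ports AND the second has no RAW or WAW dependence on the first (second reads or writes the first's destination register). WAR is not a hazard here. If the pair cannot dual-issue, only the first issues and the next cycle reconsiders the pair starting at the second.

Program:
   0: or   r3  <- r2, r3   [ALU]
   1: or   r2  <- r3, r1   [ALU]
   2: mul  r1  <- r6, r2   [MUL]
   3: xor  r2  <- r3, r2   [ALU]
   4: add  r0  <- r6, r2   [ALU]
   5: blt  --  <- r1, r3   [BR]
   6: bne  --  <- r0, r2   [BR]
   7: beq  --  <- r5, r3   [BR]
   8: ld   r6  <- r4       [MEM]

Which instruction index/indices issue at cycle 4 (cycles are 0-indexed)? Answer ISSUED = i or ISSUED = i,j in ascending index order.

0. or.ALU @i0  | RAW r3
1. or.ALU @i1  | RAW r2
2. mul.MUL/xor.ALU @i2+i3  | dual
3. add.ALU/blt.BR @i4+i5  | dual
4. bne.BR @i6  | no-port BR/BR
5. beq.BR/ld.MEM @i7+i8  | dual

ISSUED = 6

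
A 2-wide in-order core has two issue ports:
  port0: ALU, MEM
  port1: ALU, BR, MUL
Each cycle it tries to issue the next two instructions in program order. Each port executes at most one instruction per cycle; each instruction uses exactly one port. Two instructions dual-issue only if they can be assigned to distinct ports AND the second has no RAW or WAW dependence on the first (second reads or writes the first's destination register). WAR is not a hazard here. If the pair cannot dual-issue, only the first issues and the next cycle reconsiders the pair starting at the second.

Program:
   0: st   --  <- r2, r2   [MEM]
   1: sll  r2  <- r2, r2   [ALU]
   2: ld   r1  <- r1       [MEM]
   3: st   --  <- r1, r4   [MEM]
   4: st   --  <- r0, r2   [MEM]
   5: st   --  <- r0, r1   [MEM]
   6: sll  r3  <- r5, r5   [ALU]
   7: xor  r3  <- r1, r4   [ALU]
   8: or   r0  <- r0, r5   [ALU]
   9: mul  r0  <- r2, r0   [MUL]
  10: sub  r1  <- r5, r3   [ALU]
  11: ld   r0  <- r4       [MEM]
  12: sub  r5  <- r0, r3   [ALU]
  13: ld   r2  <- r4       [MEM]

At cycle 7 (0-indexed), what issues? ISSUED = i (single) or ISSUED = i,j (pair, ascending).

t=0 i0+i1:st/sll ; pair
t=1 i2:ld ; no-port MEM/MEM
t=2 i3:st ; no-port MEM/MEM
t=3 i4:st ; no-port MEM/MEM
t=4 i5+i6:st/sll ; pair
t=5 i7+i8:xor/or ; pair
t=6 i9+i10:mul/sub ; pair
t=7 i11:ld ; RAW r0
t=8 i12+i13:sub/ld ; pair

ISSUED = 11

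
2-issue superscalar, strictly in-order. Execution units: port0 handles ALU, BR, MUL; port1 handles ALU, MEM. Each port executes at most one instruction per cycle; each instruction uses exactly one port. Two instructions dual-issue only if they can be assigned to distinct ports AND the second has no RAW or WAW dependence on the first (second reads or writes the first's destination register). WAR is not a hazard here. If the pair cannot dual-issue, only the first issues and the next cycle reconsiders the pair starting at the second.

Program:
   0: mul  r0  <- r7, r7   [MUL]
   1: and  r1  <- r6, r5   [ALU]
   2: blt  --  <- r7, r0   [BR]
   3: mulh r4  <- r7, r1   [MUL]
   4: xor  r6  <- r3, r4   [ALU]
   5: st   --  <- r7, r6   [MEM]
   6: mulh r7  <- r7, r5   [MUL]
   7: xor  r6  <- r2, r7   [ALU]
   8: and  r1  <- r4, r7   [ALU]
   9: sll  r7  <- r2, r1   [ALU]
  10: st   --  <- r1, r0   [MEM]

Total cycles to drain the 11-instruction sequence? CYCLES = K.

CYCLES = 7

0. mul.MUL+and.ALU @i0+i1  | pair
1. blt.BR @i2  | no-port BR/MUL
2. mulh.MUL @i3  | RAW r4
3. xor.ALU @i4  | RAW r6
4. st.MEM+mulh.MUL @i5+i6  | pair
5. xor.ALU+and.ALU @i7+i8  | pair
6. sll.ALU+st.MEM @i9+i10  | pair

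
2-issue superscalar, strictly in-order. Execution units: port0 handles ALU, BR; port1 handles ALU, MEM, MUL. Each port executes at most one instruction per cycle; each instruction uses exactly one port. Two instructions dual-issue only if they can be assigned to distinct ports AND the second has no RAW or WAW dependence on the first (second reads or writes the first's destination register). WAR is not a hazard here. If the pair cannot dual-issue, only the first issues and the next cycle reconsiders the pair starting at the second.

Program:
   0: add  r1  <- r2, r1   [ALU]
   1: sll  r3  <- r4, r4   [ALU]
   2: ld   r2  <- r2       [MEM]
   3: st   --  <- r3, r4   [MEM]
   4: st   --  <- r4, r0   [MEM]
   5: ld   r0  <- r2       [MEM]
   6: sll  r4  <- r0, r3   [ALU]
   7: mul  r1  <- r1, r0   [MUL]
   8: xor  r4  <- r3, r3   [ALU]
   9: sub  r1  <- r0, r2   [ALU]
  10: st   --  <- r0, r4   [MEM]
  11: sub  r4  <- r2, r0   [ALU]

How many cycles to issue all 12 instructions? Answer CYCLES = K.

  cy0 -> i0,i1 (add.ALU;sll.ALU) pair
  cy1 -> i2 (ld.MEM) no-port MEM/MEM
  cy2 -> i3 (st.MEM) no-port MEM/MEM
  cy3 -> i4 (st.MEM) no-port MEM/MEM
  cy4 -> i5 (ld.MEM) RAW r0
  cy5 -> i6,i7 (sll.ALU;mul.MUL) pair
  cy6 -> i8,i9 (xor.ALU;sub.ALU) pair
  cy7 -> i10,i11 (st.MEM;sub.ALU) pair

CYCLES = 8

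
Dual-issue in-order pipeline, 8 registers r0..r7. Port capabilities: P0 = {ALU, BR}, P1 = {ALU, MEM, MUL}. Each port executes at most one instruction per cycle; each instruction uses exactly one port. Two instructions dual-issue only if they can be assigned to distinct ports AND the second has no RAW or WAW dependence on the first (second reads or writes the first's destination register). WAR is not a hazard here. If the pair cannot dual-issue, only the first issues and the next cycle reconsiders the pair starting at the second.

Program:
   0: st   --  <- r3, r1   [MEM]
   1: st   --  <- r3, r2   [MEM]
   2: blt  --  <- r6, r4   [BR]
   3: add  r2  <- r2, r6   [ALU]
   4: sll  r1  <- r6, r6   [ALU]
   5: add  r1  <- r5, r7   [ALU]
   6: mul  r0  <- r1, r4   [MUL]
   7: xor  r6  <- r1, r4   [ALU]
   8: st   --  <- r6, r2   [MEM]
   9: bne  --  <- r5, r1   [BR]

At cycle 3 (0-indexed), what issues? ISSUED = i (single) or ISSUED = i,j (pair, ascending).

ISSUED = 5

  cy0 -> i0 (st.MEM) no-port MEM/MEM
  cy1 -> i1/i2 (st.MEM blt.BR) pair
  cy2 -> i3/i4 (add.ALU sll.ALU) pair
  cy3 -> i5 (add.ALU) RAW r1
  cy4 -> i6/i7 (mul.MUL xor.ALU) pair
  cy5 -> i8/i9 (st.MEM bne.BR) pair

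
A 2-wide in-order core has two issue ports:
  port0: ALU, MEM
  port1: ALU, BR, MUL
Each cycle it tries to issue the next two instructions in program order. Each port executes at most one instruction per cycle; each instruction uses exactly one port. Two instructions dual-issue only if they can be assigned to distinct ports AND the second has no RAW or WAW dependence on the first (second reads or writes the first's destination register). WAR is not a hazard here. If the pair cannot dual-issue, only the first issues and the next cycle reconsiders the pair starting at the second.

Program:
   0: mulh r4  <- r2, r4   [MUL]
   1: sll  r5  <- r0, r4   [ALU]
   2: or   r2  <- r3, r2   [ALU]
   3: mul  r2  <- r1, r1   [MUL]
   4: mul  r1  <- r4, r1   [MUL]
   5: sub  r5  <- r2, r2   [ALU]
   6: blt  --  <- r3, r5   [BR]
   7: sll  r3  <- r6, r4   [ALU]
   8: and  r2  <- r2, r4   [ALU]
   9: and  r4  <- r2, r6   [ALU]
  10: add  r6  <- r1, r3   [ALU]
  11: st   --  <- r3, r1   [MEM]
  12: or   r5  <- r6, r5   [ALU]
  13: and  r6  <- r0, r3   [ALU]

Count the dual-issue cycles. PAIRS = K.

PAIRS = 5

#0 head=0: mulh i0 RAW r4
#1 head=1: sll;or i1&i2 2-wide
#2 head=3: mul i3 no-port MUL/MUL
#3 head=4: mul;sub i4&i5 2-wide
#4 head=6: blt;sll i6&i7 2-wide
#5 head=8: and i8 RAW r2
#6 head=9: and;add i9&i10 2-wide
#7 head=11: st;or i11&i12 2-wide
#8 head=13: and i13 tail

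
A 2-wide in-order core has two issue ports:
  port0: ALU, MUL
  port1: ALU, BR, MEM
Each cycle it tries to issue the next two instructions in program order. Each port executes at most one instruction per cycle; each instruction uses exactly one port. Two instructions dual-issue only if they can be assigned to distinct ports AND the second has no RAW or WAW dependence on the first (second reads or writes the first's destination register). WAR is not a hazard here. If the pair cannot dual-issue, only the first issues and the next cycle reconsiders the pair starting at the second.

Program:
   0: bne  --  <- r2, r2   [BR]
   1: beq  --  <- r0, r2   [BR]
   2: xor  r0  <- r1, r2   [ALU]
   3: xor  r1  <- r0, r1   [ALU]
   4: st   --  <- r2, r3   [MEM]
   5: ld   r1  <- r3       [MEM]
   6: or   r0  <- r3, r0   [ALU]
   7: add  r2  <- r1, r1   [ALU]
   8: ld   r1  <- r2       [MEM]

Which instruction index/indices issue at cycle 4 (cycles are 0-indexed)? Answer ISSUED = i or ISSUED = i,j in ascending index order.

ISSUED = 7

  cy0 -> i0 (bne.BR) no-port BR/BR
  cy1 -> i1,i2 (beq.BR xor.ALU) 2-wide
  cy2 -> i3,i4 (xor.ALU st.MEM) 2-wide
  cy3 -> i5,i6 (ld.MEM or.ALU) 2-wide
  cy4 -> i7 (add.ALU) RAW r2
  cy5 -> i8 (ld.MEM) tail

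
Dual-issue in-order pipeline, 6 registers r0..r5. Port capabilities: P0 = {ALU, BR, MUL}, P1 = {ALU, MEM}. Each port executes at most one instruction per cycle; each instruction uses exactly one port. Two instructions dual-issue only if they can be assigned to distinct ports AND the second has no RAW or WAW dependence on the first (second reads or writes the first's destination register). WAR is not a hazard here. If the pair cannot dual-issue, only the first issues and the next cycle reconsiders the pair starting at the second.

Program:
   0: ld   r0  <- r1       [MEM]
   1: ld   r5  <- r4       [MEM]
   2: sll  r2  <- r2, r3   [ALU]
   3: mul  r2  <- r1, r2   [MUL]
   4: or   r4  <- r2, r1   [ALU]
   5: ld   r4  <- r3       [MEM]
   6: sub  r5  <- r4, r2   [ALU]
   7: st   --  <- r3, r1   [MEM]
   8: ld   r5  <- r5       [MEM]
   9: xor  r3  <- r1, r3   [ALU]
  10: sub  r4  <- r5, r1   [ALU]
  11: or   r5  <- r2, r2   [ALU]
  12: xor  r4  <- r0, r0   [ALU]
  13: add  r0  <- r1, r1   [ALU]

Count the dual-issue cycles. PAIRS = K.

PAIRS = 5

[0] i0  ld  -- no-port MEM/MEM
[1] i1/i2  ld+sll  -- 2-wide
[2] i3  mul  -- RAW r2
[3] i4  or  -- WAW r4
[4] i5  ld  -- RAW r4
[5] i6/i7  sub+st  -- 2-wide
[6] i8/i9  ld+xor  -- 2-wide
[7] i10/i11  sub+or  -- 2-wide
[8] i12/i13  xor+add  -- 2-wide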